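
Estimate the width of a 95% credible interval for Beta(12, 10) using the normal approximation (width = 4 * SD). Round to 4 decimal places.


For Beta(a,b): Var = ab/((a+b)^2(a+b+1))
Var = 0.0108, SD = 0.1038
Approximate 95% CI width = 4 * 0.1038 = 0.4153

0.4153


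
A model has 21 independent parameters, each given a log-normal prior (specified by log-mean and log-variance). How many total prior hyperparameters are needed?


Each log-normal prior needs 2 hyperparameters (log-mean and log-variance).
Total = 2 * 21 = 42

42


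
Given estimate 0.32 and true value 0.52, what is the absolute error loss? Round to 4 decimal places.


Absolute error = |estimate - true|
= |-0.2| = 0.2

0.2


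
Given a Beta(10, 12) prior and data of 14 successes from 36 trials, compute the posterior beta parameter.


Number of failures = 36 - 14 = 22
Posterior beta = 12 + 22 = 34

34


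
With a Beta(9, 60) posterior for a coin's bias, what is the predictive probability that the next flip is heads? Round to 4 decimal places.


The predictive probability equals the posterior mean.
P(next = heads) = alpha / (alpha + beta)
= 9 / 69 = 0.1304

0.1304


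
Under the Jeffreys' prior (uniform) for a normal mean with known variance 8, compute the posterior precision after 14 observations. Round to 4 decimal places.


Prior precision = 0 (flat prior).
Post. prec. = 0 + n/var = 14/8 = 1.75

1.75


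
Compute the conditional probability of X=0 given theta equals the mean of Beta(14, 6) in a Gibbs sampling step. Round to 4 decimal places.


Mean of Beta(14, 6) = 0.7
P(X=0 | theta=0.7) = 0.3

0.3


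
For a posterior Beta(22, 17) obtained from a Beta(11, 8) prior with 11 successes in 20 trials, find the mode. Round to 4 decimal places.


Mode = (alpha - 1) / (alpha + beta - 2)
= 21 / 37
= 0.5676

0.5676


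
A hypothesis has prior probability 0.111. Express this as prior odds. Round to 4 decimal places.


Odds = P(H) / P(not H) = 0.111 / 0.889
= 0.1249

0.1249


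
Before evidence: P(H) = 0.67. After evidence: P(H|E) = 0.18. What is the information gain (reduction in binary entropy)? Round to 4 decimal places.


Prior entropy = 0.9149
Posterior entropy = 0.6801
Information gain = 0.9149 - 0.6801 = 0.2348

0.2348


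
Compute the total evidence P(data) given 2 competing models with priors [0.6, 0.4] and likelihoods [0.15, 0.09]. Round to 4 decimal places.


Marginal likelihood = sum P(model_i) * P(data|model_i)
Model 1: 0.6 * 0.15 = 0.09
Model 2: 0.4 * 0.09 = 0.036
Total = 0.126

0.126


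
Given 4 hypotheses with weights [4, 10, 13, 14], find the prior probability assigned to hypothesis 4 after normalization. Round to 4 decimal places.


To normalize, divide each weight by the sum of all weights.
Sum = 41
Prior(H4) = 14/41 = 0.3415

0.3415


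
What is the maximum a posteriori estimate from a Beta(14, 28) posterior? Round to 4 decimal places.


The MAP estimate equals the mode of the distribution.
Mode of Beta(a,b) = (a-1)/(a+b-2)
= 13/40
= 0.325

0.325


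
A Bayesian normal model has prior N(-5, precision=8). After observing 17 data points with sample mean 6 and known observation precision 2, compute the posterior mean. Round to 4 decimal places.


Posterior mean = (prior_precision * prior_mean + n * data_precision * data_mean) / (prior_precision + n * data_precision)
Numerator = 8*-5 + 17*2*6 = 164
Denominator = 8 + 17*2 = 42
Posterior mean = 3.9048

3.9048


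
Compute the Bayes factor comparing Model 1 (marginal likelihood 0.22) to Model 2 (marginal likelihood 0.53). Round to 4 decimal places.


BF12 = marginal likelihood of M1 / marginal likelihood of M2
= 0.22/0.53
= 0.4151

0.4151


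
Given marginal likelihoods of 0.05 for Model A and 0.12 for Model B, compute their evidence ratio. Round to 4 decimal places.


Ratio = ML(A) / ML(B) = 0.05/0.12
= 0.4167

0.4167


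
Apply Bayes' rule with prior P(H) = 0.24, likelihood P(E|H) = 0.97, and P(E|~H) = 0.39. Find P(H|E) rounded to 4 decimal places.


Step 1: Compute marginal P(E) = P(E|H)P(H) + P(E|~H)P(~H)
= 0.97*0.24 + 0.39*0.76 = 0.5292
Step 2: P(H|E) = P(E|H)P(H)/P(E) = 0.2328/0.5292
= 0.4399

0.4399


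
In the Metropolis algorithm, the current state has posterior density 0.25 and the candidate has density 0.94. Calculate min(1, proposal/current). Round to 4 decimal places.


Ratio = 0.94/0.25 = 3.76
Acceptance probability = min(1, 3.76)
= 1.0

1.0


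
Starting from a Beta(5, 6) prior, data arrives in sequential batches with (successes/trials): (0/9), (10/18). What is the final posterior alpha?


In sequential Bayesian updating, we sum all successes.
Total successes = 10
Final alpha = 5 + 10 = 15

15


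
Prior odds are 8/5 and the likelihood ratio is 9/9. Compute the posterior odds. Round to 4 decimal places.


Posterior odds = prior odds * likelihood ratio
= (8/5) * (9/9)
= 72 / 45
= 1.6

1.6


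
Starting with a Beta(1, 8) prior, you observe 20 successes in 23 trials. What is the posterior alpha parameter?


For a Beta-Binomial conjugate model:
Posterior alpha = prior alpha + number of successes
= 1 + 20 = 21

21


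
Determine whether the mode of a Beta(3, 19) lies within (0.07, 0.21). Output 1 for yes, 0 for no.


First find the mode: (a-1)/(a+b-2) = 0.1
Is 0.1 in (0.07, 0.21)? 1

1


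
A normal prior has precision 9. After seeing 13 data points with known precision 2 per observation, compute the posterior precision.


In the conjugate normal model, precisions add:
tau_posterior = tau_prior + n * tau_data
= 9 + 13*2 = 35

35


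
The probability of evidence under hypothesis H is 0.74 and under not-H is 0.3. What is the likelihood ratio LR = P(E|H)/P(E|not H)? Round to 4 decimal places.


LR = 0.74 / 0.3
= 2.4667

2.4667


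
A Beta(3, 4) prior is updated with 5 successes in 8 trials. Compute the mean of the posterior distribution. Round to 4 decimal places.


After update: Beta(8, 7)
Mean = 8 / (8 + 7) = 8 / 15
= 0.5333

0.5333


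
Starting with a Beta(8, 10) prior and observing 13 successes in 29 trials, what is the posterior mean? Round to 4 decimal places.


Posterior parameters: alpha = 8 + 13 = 21
beta = 10 + 16 = 26
Posterior mean = alpha / (alpha + beta) = 21 / 47
= 0.4468

0.4468


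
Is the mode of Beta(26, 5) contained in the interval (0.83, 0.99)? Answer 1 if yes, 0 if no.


Mode = (a-1)/(a+b-2) = 25/29 = 0.8621
Interval: (0.83, 0.99)
Contains mode? 1

1


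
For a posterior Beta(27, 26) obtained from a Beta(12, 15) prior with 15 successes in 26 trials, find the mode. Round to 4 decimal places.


Mode = (alpha - 1) / (alpha + beta - 2)
= 26 / 51
= 0.5098

0.5098


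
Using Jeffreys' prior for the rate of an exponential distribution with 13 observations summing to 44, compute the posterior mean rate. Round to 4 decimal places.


Jeffreys' prior leads to posterior Gamma(13, 44).
Mean = 13/44 = 0.2955

0.2955


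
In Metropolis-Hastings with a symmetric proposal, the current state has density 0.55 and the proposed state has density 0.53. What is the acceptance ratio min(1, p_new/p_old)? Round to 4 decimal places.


Ratio = p_new / p_old = 0.53 / 0.55 = 0.9636
Acceptance = min(1, 0.9636) = 0.9636

0.9636


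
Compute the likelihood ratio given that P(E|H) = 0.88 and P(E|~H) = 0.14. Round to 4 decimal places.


LR = P(E|H) / P(E|~H)
= 0.88 / 0.14 = 6.2857

6.2857


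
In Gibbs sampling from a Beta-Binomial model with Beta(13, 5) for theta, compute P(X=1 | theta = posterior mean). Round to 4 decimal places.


Posterior mean = alpha/(alpha+beta) = 13/18 = 0.7222
P(X=1|theta=mean) = theta = 0.7222

0.7222


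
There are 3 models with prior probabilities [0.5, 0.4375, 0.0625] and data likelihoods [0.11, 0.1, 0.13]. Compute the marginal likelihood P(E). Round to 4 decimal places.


P(E) = sum over models of P(M_i) * P(E|M_i)
= 0.5*0.11 + 0.4375*0.1 + 0.0625*0.13
= 0.1069

0.1069


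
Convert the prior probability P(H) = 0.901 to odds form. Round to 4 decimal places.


P(not H) = 1 - 0.901 = 0.099
Odds = 0.901 / 0.099 = 9.101

9.101


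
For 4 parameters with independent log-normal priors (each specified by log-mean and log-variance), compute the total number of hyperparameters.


A log-normal prior has 2 hyperparameters per parameter.
Total = 4 * 2 = 8

8


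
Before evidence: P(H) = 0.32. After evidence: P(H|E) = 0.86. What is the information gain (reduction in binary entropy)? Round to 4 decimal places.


Prior entropy = 0.9044
Posterior entropy = 0.5842
Information gain = 0.9044 - 0.5842 = 0.3201

0.3201


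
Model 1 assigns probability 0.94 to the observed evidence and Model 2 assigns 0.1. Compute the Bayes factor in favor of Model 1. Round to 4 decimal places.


BF = P(data|M1) / P(data|M2)
= 0.94 / 0.1 = 9.4

9.4


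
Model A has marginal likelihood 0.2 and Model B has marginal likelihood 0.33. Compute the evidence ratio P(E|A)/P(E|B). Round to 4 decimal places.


Evidence ratio = P(E|A) / P(E|B)
= 0.2 / 0.33
= 0.6061

0.6061


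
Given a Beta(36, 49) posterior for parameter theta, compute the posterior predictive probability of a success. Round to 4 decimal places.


For a Beta-Bernoulli model, the predictive probability is the mean:
P(success) = 36/(36+49) = 36/85 = 0.4235

0.4235


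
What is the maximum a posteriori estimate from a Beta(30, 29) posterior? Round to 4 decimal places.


The MAP estimate equals the mode of the distribution.
Mode of Beta(a,b) = (a-1)/(a+b-2)
= 29/57
= 0.5088

0.5088


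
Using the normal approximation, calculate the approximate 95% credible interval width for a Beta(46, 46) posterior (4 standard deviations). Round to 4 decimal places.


Var(Beta) = 46*46/(92^2 * 93) = 0.0027
SD = 0.0518
Width ~ 4*SD = 0.2074

0.2074


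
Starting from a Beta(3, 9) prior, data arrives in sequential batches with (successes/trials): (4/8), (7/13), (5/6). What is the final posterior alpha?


In sequential Bayesian updating, we sum all successes.
Total successes = 16
Final alpha = 3 + 16 = 19

19


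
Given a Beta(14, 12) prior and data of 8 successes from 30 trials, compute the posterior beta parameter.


Number of failures = 30 - 8 = 22
Posterior beta = 12 + 22 = 34

34


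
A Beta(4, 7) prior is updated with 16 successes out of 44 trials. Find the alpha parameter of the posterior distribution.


In the Beta-Binomial conjugate update:
alpha_post = alpha_prior + successes
= 4 + 16
= 20

20


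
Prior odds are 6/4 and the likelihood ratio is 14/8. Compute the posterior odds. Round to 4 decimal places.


Posterior odds = prior odds * likelihood ratio
= (6/4) * (14/8)
= 84 / 32
= 2.625

2.625


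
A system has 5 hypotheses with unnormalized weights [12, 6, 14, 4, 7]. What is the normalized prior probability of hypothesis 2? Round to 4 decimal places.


The normalized prior is the weight divided by the total.
Total weight = 43
P(H2) = 6 / 43 = 0.1395

0.1395


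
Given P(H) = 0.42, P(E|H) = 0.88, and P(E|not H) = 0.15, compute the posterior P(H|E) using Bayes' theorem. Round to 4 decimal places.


By Bayes' theorem: P(H|E) = P(E|H)*P(H) / P(E)
P(E) = P(E|H)*P(H) + P(E|not H)*P(not H)
P(E) = 0.88*0.42 + 0.15*0.58 = 0.4566
P(H|E) = 0.88*0.42 / 0.4566 = 0.8095

0.8095


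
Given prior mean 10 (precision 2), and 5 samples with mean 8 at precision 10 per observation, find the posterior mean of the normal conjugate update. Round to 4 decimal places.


The posterior mean is a precision-weighted average of prior and data.
Post. prec. = 2 + 50 = 52
Post. mean = (20 + 400)/52 = 420/52 = 8.0769

8.0769


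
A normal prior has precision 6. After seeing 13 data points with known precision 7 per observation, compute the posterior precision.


In the conjugate normal model, precisions add:
tau_posterior = tau_prior + n * tau_data
= 6 + 13*7 = 97

97


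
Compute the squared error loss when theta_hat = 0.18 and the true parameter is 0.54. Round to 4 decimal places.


L = (theta_hat - theta_true)^2
= (0.18 - 0.54)^2
= -0.36^2 = 0.1296

0.1296


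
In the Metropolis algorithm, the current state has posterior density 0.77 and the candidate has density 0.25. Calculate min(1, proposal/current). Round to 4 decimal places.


Ratio = 0.25/0.77 = 0.3247
Acceptance probability = min(1, 0.3247)
= 0.3247

0.3247


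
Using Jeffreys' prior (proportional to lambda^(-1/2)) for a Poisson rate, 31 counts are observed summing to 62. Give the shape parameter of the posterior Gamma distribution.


Conjugate update: Gamma(prior_shape + S, prior_rate + n).
Prior shape = 0.5, prior rate = 0.
Posterior shape = 0.5 + S = 0.5 + 62 = 62.5

62.5


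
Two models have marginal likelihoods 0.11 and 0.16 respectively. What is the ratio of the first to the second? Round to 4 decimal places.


Evidence ratio = 0.11 / 0.16
= 0.6875

0.6875


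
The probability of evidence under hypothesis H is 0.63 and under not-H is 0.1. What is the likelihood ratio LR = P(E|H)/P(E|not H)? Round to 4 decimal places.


LR = 0.63 / 0.1
= 6.3

6.3


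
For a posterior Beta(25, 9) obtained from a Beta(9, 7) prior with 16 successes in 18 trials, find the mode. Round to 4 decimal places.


Mode = (alpha - 1) / (alpha + beta - 2)
= 24 / 32
= 0.75

0.75


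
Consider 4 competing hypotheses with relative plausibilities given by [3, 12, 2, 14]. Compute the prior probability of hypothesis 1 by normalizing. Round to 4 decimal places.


Sum of weights = 3 + 12 + 2 + 14 = 31
Normalized prior for H1 = 3 / 31
= 0.0968

0.0968


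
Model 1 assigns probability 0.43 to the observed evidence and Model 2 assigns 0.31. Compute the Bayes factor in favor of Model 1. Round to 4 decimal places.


BF = P(data|M1) / P(data|M2)
= 0.43 / 0.31 = 1.3871

1.3871


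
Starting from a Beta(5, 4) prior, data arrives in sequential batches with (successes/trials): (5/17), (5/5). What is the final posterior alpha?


In sequential Bayesian updating, we sum all successes.
Total successes = 10
Final alpha = 5 + 10 = 15

15


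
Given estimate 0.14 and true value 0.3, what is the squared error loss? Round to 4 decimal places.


Squared error = (estimate - true)^2
Difference = -0.16
Loss = -0.16^2 = 0.0256

0.0256


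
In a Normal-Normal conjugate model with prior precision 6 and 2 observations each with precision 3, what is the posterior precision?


Posterior precision = prior precision + n * observation precision
= 6 + 2 * 3
= 6 + 6 = 12

12


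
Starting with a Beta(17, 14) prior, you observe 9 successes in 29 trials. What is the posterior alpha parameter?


For a Beta-Binomial conjugate model:
Posterior alpha = prior alpha + number of successes
= 17 + 9 = 26

26


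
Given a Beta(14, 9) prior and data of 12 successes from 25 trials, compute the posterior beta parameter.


Number of failures = 25 - 12 = 13
Posterior beta = 9 + 13 = 22

22


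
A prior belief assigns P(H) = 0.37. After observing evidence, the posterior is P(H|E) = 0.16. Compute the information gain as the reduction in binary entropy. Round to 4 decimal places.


H(prior) = -0.37*log2(0.37) - 0.63*log2(0.63)
= 0.9507
H(post) = -0.16*log2(0.16) - 0.84*log2(0.84)
= 0.6343
IG = 0.9507 - 0.6343 = 0.3164

0.3164


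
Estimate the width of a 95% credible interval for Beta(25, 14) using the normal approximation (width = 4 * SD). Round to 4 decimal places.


For Beta(a,b): Var = ab/((a+b)^2(a+b+1))
Var = 0.0058, SD = 0.0758
Approximate 95% CI width = 4 * 0.0758 = 0.3034

0.3034


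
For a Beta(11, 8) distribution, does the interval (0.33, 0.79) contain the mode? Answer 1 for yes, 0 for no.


Mode of Beta(a,b) = (a-1)/(a+b-2)
= (11-1)/(11+8-2) = 0.5882
Check: 0.33 <= 0.5882 <= 0.79?
Result: 1

1


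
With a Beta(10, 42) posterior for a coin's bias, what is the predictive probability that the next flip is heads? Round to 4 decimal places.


The predictive probability equals the posterior mean.
P(next = heads) = alpha / (alpha + beta)
= 10 / 52 = 0.1923

0.1923


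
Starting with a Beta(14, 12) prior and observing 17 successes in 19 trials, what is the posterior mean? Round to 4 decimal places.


Posterior parameters: alpha = 14 + 17 = 31
beta = 12 + 2 = 14
Posterior mean = alpha / (alpha + beta) = 31 / 45
= 0.6889

0.6889


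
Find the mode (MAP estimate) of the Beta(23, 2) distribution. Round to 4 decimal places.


For Beta(a,b) with a,b > 1:
Mode = (a-1)/(a+b-2) = (23-1)/(25-2)
= 22/23 = 0.9565

0.9565


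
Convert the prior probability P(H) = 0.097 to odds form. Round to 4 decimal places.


P(not H) = 1 - 0.097 = 0.903
Odds = 0.097 / 0.903 = 0.1074

0.1074


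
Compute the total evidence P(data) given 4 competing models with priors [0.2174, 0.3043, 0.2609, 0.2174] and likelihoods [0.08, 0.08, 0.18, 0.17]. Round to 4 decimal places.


Marginal likelihood = sum P(model_i) * P(data|model_i)
Model 1: 0.2174 * 0.08 = 0.0174
Model 2: 0.3043 * 0.08 = 0.0243
Model 3: 0.2609 * 0.18 = 0.047
Model 4: 0.2174 * 0.17 = 0.037
Total = 0.1257

0.1257


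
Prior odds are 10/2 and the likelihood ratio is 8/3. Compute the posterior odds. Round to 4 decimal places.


Posterior odds = prior odds * likelihood ratio
= (10/2) * (8/3)
= 80 / 6
= 13.3333

13.3333


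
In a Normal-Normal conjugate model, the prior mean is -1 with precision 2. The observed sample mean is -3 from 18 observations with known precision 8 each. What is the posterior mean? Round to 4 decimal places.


Posterior precision = tau0 + n*tau = 2 + 18*8 = 146
Posterior mean = (tau0*mu0 + n*tau*xbar) / posterior_precision
= (2*-1 + 18*8*-3) / 146
= -434 / 146 = -2.9726

-2.9726


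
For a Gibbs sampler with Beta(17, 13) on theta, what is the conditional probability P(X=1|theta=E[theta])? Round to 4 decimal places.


E[theta] = 17/(17+13) = 0.5667
P(X=1|theta) = theta = 0.5667

0.5667


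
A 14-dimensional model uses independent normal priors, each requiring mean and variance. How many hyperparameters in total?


Per parameter: 2 (mean and variance).
Total = 14 * 2 = 28

28


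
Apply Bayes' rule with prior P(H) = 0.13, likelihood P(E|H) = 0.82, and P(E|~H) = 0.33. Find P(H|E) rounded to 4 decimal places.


Step 1: Compute marginal P(E) = P(E|H)P(H) + P(E|~H)P(~H)
= 0.82*0.13 + 0.33*0.87 = 0.3937
Step 2: P(H|E) = P(E|H)P(H)/P(E) = 0.1066/0.3937
= 0.2708

0.2708


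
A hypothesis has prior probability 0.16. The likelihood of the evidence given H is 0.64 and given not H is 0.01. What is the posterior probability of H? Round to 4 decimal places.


Using Bayes' theorem:
P(E) = 0.16 * 0.64 + 0.84 * 0.01
P(E) = 0.1108
P(H|E) = (0.16 * 0.64) / 0.1108 = 0.9242

0.9242


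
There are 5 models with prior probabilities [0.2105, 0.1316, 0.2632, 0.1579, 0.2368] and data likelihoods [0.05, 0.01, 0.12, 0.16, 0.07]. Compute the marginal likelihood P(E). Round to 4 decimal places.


P(E) = sum over models of P(M_i) * P(E|M_i)
= 0.2105*0.05 + 0.1316*0.01 + 0.2632*0.12 + 0.1579*0.16 + 0.2368*0.07
= 0.0853

0.0853


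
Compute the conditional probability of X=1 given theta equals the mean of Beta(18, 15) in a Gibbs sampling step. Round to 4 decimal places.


Mean of Beta(18, 15) = 0.5455
P(X=1 | theta=0.5455) = 0.5455

0.5455


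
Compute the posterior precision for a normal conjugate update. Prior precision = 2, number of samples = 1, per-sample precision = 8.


tau_post = tau_0 + n * tau
= 2 + 1 * 8 = 10

10


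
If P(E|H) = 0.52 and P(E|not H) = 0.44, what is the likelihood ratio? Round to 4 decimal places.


Likelihood ratio = P(E|H) / P(E|not H)
= 0.52 / 0.44
= 1.1818

1.1818


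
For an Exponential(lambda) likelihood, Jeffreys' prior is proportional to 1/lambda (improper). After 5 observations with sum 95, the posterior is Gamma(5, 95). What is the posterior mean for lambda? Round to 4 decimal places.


Posterior = Gamma(n, sum_x) = Gamma(5, 95)
Posterior mean = shape/rate = 5/95
= 0.0526

0.0526


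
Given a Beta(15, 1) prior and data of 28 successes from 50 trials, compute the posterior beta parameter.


Number of failures = 50 - 28 = 22
Posterior beta = 1 + 22 = 23

23


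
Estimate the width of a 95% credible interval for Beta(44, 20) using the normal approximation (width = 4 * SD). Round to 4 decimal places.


For Beta(a,b): Var = ab/((a+b)^2(a+b+1))
Var = 0.0033, SD = 0.0575
Approximate 95% CI width = 4 * 0.0575 = 0.23

0.23


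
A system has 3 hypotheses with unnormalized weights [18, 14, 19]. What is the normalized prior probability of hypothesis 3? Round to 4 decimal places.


The normalized prior is the weight divided by the total.
Total weight = 51
P(H3) = 19 / 51 = 0.3725

0.3725


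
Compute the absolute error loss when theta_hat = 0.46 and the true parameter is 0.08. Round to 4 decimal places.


L = |theta_hat - theta_true|
= |0.46 - 0.08| = 0.38

0.38


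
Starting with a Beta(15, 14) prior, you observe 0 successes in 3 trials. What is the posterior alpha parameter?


For a Beta-Binomial conjugate model:
Posterior alpha = prior alpha + number of successes
= 15 + 0 = 15

15


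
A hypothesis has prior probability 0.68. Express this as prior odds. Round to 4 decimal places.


Odds = P(H) / P(not H) = 0.68 / 0.32
= 2.125

2.125


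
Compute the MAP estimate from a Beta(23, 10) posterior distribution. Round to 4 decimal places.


MAP = mode of Beta distribution
= (alpha - 1)/(alpha + beta - 2)
= (23-1)/(23+10-2)
= 22/31 = 0.7097

0.7097


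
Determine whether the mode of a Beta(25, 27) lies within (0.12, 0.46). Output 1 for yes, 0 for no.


First find the mode: (a-1)/(a+b-2) = 0.48
Is 0.48 in (0.12, 0.46)? 0

0


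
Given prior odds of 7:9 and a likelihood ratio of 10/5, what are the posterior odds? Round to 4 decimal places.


Posterior odds = prior odds * LR
Prior odds = 7/9 = 0.7778
LR = 10/5 = 2.0
Posterior odds = 0.7778 * 2.0 = 1.5556

1.5556


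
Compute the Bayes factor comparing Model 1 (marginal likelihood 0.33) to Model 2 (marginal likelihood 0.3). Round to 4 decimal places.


BF12 = marginal likelihood of M1 / marginal likelihood of M2
= 0.33/0.3
= 1.1

1.1


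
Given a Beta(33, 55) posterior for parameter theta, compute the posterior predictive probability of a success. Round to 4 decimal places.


For a Beta-Bernoulli model, the predictive probability is the mean:
P(success) = 33/(33+55) = 33/88 = 0.375

0.375


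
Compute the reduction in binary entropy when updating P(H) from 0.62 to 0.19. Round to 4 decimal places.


H_before = -p*log2(p) - (1-p)*log2(1-p) for p=0.62: 0.958
H_after for p=0.19: 0.7015
Reduction = 0.958 - 0.7015 = 0.2566

0.2566


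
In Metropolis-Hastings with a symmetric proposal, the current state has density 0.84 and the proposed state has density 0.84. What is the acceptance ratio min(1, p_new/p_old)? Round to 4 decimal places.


Ratio = p_new / p_old = 0.84 / 0.84 = 1.0
Acceptance = min(1, 1.0) = 1.0

1.0


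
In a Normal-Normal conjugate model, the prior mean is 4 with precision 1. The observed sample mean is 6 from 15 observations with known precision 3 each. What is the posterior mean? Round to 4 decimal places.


Posterior precision = tau0 + n*tau = 1 + 15*3 = 46
Posterior mean = (tau0*mu0 + n*tau*xbar) / posterior_precision
= (1*4 + 15*3*6) / 46
= 274 / 46 = 5.9565

5.9565


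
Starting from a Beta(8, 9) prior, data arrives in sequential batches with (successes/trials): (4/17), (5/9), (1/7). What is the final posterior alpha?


In sequential Bayesian updating, we sum all successes.
Total successes = 10
Final alpha = 8 + 10 = 18

18


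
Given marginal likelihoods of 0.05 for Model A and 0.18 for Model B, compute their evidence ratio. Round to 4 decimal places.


Ratio = ML(A) / ML(B) = 0.05/0.18
= 0.2778

0.2778


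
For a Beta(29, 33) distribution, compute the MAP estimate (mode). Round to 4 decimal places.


MAP = mode = (a-1)/(a+b-2)
= (29-1)/(29+33-2)
= 28/60 = 0.4667

0.4667


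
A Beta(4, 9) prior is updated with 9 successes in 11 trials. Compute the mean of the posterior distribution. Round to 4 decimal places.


After update: Beta(13, 11)
Mean = 13 / (13 + 11) = 13 / 24
= 0.5417

0.5417


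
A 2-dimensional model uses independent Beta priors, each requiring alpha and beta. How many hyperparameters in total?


Per parameter: 2 (alpha and beta).
Total = 2 * 2 = 4

4


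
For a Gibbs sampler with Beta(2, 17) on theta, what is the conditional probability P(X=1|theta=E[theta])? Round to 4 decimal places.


E[theta] = 2/(2+17) = 0.1053
P(X=1|theta) = theta = 0.1053

0.1053


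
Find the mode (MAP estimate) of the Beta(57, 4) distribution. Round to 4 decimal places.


For Beta(a,b) with a,b > 1:
Mode = (a-1)/(a+b-2) = (57-1)/(61-2)
= 56/59 = 0.9492

0.9492


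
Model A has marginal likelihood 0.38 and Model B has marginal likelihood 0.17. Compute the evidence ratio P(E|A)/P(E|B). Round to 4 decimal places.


Evidence ratio = P(E|A) / P(E|B)
= 0.38 / 0.17
= 2.2353

2.2353


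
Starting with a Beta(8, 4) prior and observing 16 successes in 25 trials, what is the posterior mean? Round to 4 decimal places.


Posterior parameters: alpha = 8 + 16 = 24
beta = 4 + 9 = 13
Posterior mean = alpha / (alpha + beta) = 24 / 37
= 0.6486

0.6486


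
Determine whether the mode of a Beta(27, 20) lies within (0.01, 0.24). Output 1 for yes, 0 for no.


First find the mode: (a-1)/(a+b-2) = 0.5778
Is 0.5778 in (0.01, 0.24)? 0

0


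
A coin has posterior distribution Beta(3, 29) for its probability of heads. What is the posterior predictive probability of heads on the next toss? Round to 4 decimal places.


Posterior predictive = E[theta] = alpha/(alpha+beta)
= 3/32
= 0.0938

0.0938


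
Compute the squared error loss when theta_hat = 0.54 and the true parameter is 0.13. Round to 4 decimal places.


L = (theta_hat - theta_true)^2
= (0.54 - 0.13)^2
= 0.41^2 = 0.1681

0.1681


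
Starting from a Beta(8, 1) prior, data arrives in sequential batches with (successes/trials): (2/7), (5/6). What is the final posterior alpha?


In sequential Bayesian updating, we sum all successes.
Total successes = 7
Final alpha = 8 + 7 = 15

15


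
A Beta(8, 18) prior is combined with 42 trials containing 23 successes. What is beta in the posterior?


In conjugate updating:
beta_posterior = beta_prior + (n - k)
= 18 + (42 - 23)
= 18 + 19 = 37

37


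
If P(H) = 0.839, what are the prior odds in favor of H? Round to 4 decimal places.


Prior odds = P(H) / (1 - P(H))
= 0.839 / 0.161
= 5.2112

5.2112


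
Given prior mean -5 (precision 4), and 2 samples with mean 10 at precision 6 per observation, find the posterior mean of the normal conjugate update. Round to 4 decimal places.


The posterior mean is a precision-weighted average of prior and data.
Post. prec. = 4 + 12 = 16
Post. mean = (-20 + 120)/16 = 100/16 = 6.25

6.25


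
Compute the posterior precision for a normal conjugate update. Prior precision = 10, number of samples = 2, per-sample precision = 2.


tau_post = tau_0 + n * tau
= 10 + 2 * 2 = 14

14


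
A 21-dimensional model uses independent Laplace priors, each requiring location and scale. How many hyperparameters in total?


Per parameter: 2 (location and scale).
Total = 21 * 2 = 42

42


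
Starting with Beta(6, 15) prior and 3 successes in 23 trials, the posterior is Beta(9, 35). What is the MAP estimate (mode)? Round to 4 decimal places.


The mode of Beta(a, b) when a > 1 and b > 1 is (a-1)/(a+b-2)
= (9 - 1) / (9 + 35 - 2)
= 8 / 42
= 0.1905

0.1905


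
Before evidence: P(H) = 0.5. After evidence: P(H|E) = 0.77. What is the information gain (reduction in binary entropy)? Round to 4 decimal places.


Prior entropy = 1.0
Posterior entropy = 0.778
Information gain = 1.0 - 0.778 = 0.222

0.222


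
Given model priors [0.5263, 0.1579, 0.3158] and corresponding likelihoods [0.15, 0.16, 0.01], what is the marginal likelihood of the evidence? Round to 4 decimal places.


P(E) = sum_i P(M_i) P(E|M_i)
= 0.0789 + 0.0253 + 0.0032
= 0.1074

0.1074


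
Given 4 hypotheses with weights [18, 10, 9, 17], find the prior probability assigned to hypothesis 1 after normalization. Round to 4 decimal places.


To normalize, divide each weight by the sum of all weights.
Sum = 54
Prior(H1) = 18/54 = 0.3333

0.3333


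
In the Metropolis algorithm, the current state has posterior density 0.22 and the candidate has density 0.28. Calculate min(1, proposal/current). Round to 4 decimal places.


Ratio = 0.28/0.22 = 1.2727
Acceptance probability = min(1, 1.2727)
= 1.0

1.0


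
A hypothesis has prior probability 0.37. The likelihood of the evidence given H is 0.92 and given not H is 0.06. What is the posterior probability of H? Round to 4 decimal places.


Using Bayes' theorem:
P(E) = 0.37 * 0.92 + 0.63 * 0.06
P(E) = 0.3782
P(H|E) = (0.37 * 0.92) / 0.3782 = 0.9001

0.9001


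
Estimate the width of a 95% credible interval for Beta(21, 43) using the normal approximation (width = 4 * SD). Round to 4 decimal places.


For Beta(a,b): Var = ab/((a+b)^2(a+b+1))
Var = 0.0034, SD = 0.0582
Approximate 95% CI width = 4 * 0.0582 = 0.233

0.233


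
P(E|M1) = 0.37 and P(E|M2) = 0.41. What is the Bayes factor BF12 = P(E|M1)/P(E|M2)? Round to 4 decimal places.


Bayes factor BF12 = P(E|M1) / P(E|M2)
= 0.37 / 0.41
= 0.9024

0.9024


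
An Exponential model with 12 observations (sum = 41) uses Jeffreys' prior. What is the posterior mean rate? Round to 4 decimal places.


Posterior Gamma(12, 41)
E[lambda] = 12/41 = 0.2927

0.2927


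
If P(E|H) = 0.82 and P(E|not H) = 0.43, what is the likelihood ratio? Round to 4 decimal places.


Likelihood ratio = P(E|H) / P(E|not H)
= 0.82 / 0.43
= 1.907

1.907


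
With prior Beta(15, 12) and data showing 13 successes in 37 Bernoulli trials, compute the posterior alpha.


Conjugate update: alpha_posterior = alpha_prior + k
= 15 + 13 = 28

28


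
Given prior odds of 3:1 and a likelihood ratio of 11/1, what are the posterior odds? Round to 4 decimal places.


Posterior odds = prior odds * LR
Prior odds = 3/1 = 3.0
LR = 11/1 = 11.0
Posterior odds = 3.0 * 11.0 = 33.0

33.0


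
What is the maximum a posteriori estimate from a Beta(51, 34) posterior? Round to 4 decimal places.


The MAP estimate equals the mode of the distribution.
Mode of Beta(a,b) = (a-1)/(a+b-2)
= 50/83
= 0.6024

0.6024


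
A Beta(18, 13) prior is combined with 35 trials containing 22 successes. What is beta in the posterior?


In conjugate updating:
beta_posterior = beta_prior + (n - k)
= 13 + (35 - 22)
= 13 + 13 = 26

26


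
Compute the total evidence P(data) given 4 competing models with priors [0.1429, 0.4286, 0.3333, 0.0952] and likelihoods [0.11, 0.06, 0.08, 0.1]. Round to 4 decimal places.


Marginal likelihood = sum P(model_i) * P(data|model_i)
Model 1: 0.1429 * 0.11 = 0.0157
Model 2: 0.4286 * 0.06 = 0.0257
Model 3: 0.3333 * 0.08 = 0.0267
Model 4: 0.0952 * 0.1 = 0.0095
Total = 0.0776

0.0776


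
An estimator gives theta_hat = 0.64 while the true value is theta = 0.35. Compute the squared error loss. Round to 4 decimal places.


The squared error loss is (theta_hat - theta)^2
= (0.64 - 0.35)^2
= (0.29)^2 = 0.0841

0.0841


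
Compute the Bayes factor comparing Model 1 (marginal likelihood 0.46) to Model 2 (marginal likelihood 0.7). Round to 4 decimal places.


BF12 = marginal likelihood of M1 / marginal likelihood of M2
= 0.46/0.7
= 0.6571

0.6571


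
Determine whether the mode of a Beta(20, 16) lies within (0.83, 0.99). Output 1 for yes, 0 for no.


First find the mode: (a-1)/(a+b-2) = 0.5588
Is 0.5588 in (0.83, 0.99)? 0

0


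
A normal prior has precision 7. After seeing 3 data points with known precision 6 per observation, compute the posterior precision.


In the conjugate normal model, precisions add:
tau_posterior = tau_prior + n * tau_data
= 7 + 3*6 = 25

25


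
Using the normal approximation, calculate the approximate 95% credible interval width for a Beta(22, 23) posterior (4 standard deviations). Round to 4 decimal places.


Var(Beta) = 22*23/(45^2 * 46) = 0.0054
SD = 0.0737
Width ~ 4*SD = 0.2948

0.2948


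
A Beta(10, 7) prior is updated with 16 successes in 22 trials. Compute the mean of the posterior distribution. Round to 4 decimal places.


After update: Beta(26, 13)
Mean = 26 / (26 + 13) = 26 / 39
= 0.6667

0.6667


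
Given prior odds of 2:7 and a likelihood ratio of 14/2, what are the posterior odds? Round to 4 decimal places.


Posterior odds = prior odds * LR
Prior odds = 2/7 = 0.2857
LR = 14/2 = 7.0
Posterior odds = 0.2857 * 7.0 = 2.0

2.0


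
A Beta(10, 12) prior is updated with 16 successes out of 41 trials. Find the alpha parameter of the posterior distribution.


In the Beta-Binomial conjugate update:
alpha_post = alpha_prior + successes
= 10 + 16
= 26

26


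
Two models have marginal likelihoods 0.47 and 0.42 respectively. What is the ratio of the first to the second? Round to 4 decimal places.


Evidence ratio = 0.47 / 0.42
= 1.119

1.119


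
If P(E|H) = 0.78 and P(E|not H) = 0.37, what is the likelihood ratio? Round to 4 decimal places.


Likelihood ratio = P(E|H) / P(E|not H)
= 0.78 / 0.37
= 2.1081

2.1081


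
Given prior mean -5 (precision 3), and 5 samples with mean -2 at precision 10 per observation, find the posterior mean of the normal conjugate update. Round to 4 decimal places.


The posterior mean is a precision-weighted average of prior and data.
Post. prec. = 3 + 50 = 53
Post. mean = (-15 + -100)/53 = -115/53 = -2.1698

-2.1698


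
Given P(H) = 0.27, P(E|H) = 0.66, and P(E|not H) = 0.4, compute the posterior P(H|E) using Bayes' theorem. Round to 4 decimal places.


By Bayes' theorem: P(H|E) = P(E|H)*P(H) / P(E)
P(E) = P(E|H)*P(H) + P(E|not H)*P(not H)
P(E) = 0.66*0.27 + 0.4*0.73 = 0.4702
P(H|E) = 0.66*0.27 / 0.4702 = 0.379

0.379


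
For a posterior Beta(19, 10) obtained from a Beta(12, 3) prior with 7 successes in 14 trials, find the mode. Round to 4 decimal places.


Mode = (alpha - 1) / (alpha + beta - 2)
= 18 / 27
= 0.6667

0.6667


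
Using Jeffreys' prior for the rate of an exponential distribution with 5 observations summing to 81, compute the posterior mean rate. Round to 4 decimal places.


Jeffreys' prior leads to posterior Gamma(5, 81).
Mean = 5/81 = 0.0617

0.0617


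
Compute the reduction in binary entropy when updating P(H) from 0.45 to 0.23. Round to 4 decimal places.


H_before = -p*log2(p) - (1-p)*log2(1-p) for p=0.45: 0.9928
H_after for p=0.23: 0.778
Reduction = 0.9928 - 0.778 = 0.2148

0.2148


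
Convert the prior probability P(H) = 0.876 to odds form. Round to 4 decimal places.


P(not H) = 1 - 0.876 = 0.124
Odds = 0.876 / 0.124 = 7.0645

7.0645


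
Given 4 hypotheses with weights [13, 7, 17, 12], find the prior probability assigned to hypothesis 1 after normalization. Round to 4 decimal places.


To normalize, divide each weight by the sum of all weights.
Sum = 49
Prior(H1) = 13/49 = 0.2653

0.2653


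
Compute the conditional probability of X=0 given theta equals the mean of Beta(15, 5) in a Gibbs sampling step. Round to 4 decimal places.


Mean of Beta(15, 5) = 0.75
P(X=0 | theta=0.75) = 0.25

0.25


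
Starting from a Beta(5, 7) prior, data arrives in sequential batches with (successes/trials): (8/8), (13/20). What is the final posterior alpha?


In sequential Bayesian updating, we sum all successes.
Total successes = 21
Final alpha = 5 + 21 = 26

26


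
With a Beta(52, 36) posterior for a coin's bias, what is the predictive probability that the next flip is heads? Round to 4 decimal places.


The predictive probability equals the posterior mean.
P(next = heads) = alpha / (alpha + beta)
= 52 / 88 = 0.5909

0.5909


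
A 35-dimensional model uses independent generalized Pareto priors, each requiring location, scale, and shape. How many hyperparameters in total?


Per parameter: 3 (location, scale, and shape).
Total = 35 * 3 = 105

105


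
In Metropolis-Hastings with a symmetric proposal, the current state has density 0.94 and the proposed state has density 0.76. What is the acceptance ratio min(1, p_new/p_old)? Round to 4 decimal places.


Ratio = p_new / p_old = 0.76 / 0.94 = 0.8085
Acceptance = min(1, 0.8085) = 0.8085

0.8085


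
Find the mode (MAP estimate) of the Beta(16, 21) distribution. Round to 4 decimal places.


For Beta(a,b) with a,b > 1:
Mode = (a-1)/(a+b-2) = (16-1)/(37-2)
= 15/35 = 0.4286

0.4286


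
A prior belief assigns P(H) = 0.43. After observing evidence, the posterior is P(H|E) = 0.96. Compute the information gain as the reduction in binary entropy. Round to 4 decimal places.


H(prior) = -0.43*log2(0.43) - 0.57*log2(0.57)
= 0.9858
H(post) = -0.96*log2(0.96) - 0.04*log2(0.04)
= 0.2423
IG = 0.9858 - 0.2423 = 0.7435

0.7435


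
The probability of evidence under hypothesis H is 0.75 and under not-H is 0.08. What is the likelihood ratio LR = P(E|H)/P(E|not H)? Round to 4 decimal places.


LR = 0.75 / 0.08
= 9.375

9.375


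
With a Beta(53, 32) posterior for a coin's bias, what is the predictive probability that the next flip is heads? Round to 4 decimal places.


The predictive probability equals the posterior mean.
P(next = heads) = alpha / (alpha + beta)
= 53 / 85 = 0.6235

0.6235


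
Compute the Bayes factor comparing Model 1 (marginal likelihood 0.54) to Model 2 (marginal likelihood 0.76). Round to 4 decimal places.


BF12 = marginal likelihood of M1 / marginal likelihood of M2
= 0.54/0.76
= 0.7105

0.7105


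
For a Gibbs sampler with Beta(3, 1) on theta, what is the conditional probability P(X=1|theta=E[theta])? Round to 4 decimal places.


E[theta] = 3/(3+1) = 0.75
P(X=1|theta) = theta = 0.75

0.75


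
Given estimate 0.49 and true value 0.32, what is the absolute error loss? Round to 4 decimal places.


Absolute error = |estimate - true|
= |0.17| = 0.17

0.17


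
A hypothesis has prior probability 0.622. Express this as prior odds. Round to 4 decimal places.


Odds = P(H) / P(not H) = 0.622 / 0.378
= 1.6455

1.6455


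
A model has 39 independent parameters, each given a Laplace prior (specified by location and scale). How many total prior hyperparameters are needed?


Each Laplace prior needs 2 hyperparameters (location and scale).
Total = 2 * 39 = 78

78


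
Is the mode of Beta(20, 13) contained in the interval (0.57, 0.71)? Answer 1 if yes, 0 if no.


Mode = (a-1)/(a+b-2) = 19/31 = 0.6129
Interval: (0.57, 0.71)
Contains mode? 1

1


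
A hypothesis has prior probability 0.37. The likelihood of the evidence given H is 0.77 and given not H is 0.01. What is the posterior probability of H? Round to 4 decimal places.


Using Bayes' theorem:
P(E) = 0.37 * 0.77 + 0.63 * 0.01
P(E) = 0.2912
P(H|E) = (0.37 * 0.77) / 0.2912 = 0.9784

0.9784


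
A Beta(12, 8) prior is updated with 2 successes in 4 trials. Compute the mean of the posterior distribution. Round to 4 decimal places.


After update: Beta(14, 10)
Mean = 14 / (14 + 10) = 14 / 24
= 0.5833

0.5833


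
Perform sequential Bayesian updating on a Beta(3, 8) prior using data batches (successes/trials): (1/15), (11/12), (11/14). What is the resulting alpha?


Accumulate successes: 23
Posterior alpha = prior alpha + sum of successes
= 3 + 23 = 26

26


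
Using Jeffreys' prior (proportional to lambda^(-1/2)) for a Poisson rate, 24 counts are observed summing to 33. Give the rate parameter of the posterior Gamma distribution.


Conjugate update: Gamma(prior_shape + S, prior_rate + n).
Prior shape = 0.5, prior rate = 0.
Posterior rate = 0 + n = 24

24.0


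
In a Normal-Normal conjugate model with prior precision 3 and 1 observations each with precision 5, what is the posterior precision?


Posterior precision = prior precision + n * observation precision
= 3 + 1 * 5
= 3 + 5 = 8

8
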